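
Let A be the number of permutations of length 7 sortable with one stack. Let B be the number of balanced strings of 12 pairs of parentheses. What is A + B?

208441

Stack-sortable permutations are exactly the 231-avoiding ones, counted by C_n; here n = 7. So A = C_7 = 429.
Balanced strings of n pairs of brackets are counted by C_n; here n = 12. So B = C_12 = 208012.
A + B = 429 + 208012 = 208441.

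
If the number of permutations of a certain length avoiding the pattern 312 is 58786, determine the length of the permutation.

Permutations of [n] avoiding a fixed length-3 pattern are counted by C_n; 58786 = C_11.

11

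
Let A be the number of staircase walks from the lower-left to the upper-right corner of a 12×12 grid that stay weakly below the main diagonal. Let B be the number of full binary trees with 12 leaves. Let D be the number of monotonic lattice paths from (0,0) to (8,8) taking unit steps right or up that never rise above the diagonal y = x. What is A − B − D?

Sub-diagonal monotone paths from (0,0) to (12,12) biject with Dyck paths of semilength 12, giving C_12. So A = C_12 = 208012.
A full binary tree with L leaves has L−1 internal nodes and is counted by C_{L−1}; L = 12 gives C_11. So B = C_11 = 58786.
Sub-diagonal monotone paths from (0,0) to (8,8) biject with Dyck paths of semilength 8, giving C_8. So D = C_8 = 1430.
A − B − D = 208012 − 58786 − 1430 = 147796.

147796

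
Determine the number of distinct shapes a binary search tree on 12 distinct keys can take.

208012

Binary trees (left/right distinguished) on n nodes are counted by C_n; here n = 12.
C_12 = 208012.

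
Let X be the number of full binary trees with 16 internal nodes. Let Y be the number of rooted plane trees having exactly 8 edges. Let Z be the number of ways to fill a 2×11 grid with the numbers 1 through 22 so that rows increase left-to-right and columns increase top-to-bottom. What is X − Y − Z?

35297454

The number of full binary trees on 16 internal nodes is the Catalan number C_16. So X = C_16 = 35357670.
A rooted plane tree with 8 edges has 9 nodes, and the count is C_8. So Y = C_8 = 1430.
Standard Young tableaux of shape 2×n are counted by C_n; here n = 11. So Z = C_11 = 58786.
X − Y − Z = 35357670 − 1430 − 58786 = 35297454.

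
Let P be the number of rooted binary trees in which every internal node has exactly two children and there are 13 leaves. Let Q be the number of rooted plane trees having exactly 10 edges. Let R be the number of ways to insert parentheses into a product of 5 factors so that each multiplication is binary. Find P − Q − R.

191202

A full binary tree with L leaves has L−1 internal nodes and is counted by C_{L−1}; L = 13 gives C_12. So P = C_12 = 208012.
Rooted ordered trees with n edges are counted by C_n; here n = 10. So Q = C_10 = 16796.
Bracketing 5 factors into binary products is counted by C_{5−1} = C_4. So R = C_4 = 14.
P − Q − R = 208012 − 16796 − 14 = 191202.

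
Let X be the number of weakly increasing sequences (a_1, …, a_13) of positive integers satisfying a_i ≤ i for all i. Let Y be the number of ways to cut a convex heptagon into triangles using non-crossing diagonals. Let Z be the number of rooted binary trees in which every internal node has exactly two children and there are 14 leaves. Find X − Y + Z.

Weakly increasing sequences with a_i ≤ i biject with Dyck paths of semilength 13, so there are C_13. So X = C_13 = 742900.
The number of triangulations of a 7-gon is the Catalan number C_5 (index = sides − 2). So Y = C_5 = 42.
Full binary trees with 14 leaves have 14−1 = 13 internal nodes, so there are C_13 of them. So Z = C_13 = 742900.
X − Y + Z = 742900 − 42 + 742900 = 1485758.

1485758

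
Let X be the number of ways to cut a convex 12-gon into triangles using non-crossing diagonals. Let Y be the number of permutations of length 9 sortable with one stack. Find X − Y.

11934

The number of triangulations of a 12-gon is the Catalan number C_10 (index = sides − 2). So X = C_10 = 16796.
Stack-sortable permutations are exactly the 231-avoiding ones, counted by C_n; here n = 9. So Y = C_9 = 4862.
X − Y = 16796 − 4862 = 11934.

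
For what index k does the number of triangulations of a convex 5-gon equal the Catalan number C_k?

3

The number of triangulations of a 5-gon is the Catalan number C_3 (index = sides − 2).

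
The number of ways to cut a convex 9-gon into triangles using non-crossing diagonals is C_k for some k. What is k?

7

A convex 9-gon is triangulated into 7 triangles, and the number of such triangulations is the Catalan number C_{9−2} = C_7.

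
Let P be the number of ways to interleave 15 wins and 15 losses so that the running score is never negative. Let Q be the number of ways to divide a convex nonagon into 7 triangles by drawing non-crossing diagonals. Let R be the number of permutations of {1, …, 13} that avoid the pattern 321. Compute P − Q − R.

Ballot sequences with n votes each where one side never trails are Dyck words, counted by C_n; here n = 15. So P = C_15 = 9694845.
Triangulations of a convex m-gon are counted by C_{m−2}; with m = 9 this is C_7. So Q = C_7 = 429.
Permutations of [n] avoiding any single length-3 pattern are counted by C_n; here n = 13. So R = C_13 = 742900.
P − Q − R = 9694845 − 429 − 742900 = 8951516.

8951516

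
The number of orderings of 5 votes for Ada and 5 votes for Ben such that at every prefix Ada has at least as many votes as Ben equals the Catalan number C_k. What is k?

Ballot sequences with n votes each where one side never trails are Dyck words, counted by C_n; here n = 5.

5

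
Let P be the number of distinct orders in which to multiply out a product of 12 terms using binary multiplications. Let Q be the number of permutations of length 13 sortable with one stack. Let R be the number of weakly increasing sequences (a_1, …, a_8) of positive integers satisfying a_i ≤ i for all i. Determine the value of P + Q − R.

Ways to associate a product of 12 factors correspond to binary trees on 12 leaves, so the count is C_11. So P = C_11 = 58786.
Stack-sortable permutations are exactly the 231-avoiding ones, counted by C_n; here n = 13. So Q = C_13 = 742900.
Such sub-staircase sequences of length n are counted by C_n; here n = 8. So R = C_8 = 1430.
P + Q − R = 58786 + 742900 − 1430 = 800256.

800256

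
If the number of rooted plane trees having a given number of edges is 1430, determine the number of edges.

8

Rooted ordered trees with n edges are counted by C_n. Since C_8 = 1430, the index is 8.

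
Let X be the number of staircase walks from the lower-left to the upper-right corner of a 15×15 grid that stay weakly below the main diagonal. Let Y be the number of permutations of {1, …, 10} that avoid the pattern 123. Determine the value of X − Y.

Sub-diagonal monotone paths from (0,0) to (15,15) biject with Dyck paths of semilength 15, giving C_15. So X = C_15 = 9694845.
For any fixed pattern of length 3, the pattern-avoiding permutations of [10] number C_10. So Y = C_10 = 16796.
X − Y = 9694845 − 16796 = 9678049.

9678049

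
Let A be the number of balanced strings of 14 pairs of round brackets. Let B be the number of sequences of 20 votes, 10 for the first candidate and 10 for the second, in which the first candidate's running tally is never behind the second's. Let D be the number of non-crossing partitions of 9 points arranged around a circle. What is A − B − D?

2652782

Balanced strings of n pairs of brackets are counted by C_n; here n = 14. So A = C_14 = 2674440.
Ballot sequences with n votes each where one side never trails are Dyck words, counted by C_n; here n = 10. So B = C_10 = 16796.
The non-crossing partitions of [9] form a lattice of size C_9. So D = C_9 = 4862.
A − B − D = 2674440 − 16796 − 4862 = 2652782.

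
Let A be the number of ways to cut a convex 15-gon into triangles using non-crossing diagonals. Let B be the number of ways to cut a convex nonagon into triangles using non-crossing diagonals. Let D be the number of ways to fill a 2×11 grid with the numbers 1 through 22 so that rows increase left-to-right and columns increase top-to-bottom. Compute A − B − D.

The number of triangulations of a 15-gon is the Catalan number C_13 (index = sides − 2). So A = C_13 = 742900.
A convex 9-gon is triangulated into 7 triangles, and the number of such triangulations is the Catalan number C_{9−2} = C_7. So B = C_7 = 429.
By the hook-length formula (or a Dyck-path bijection), SYT of shape 2×11 number C_11. So D = C_11 = 58786.
A − B − D = 742900 − 429 − 58786 = 683685.

683685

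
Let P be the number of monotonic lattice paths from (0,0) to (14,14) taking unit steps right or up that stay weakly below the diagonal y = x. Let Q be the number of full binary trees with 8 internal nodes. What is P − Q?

Monotone paths in an n×n grid that stay weakly below the diagonal are counted by C_n; here n = 14. So P = C_14 = 2674440.
The number of full binary trees on 8 internal nodes is the Catalan number C_8. So Q = C_8 = 1430.
P − Q = 2674440 − 1430 = 2673010.

2673010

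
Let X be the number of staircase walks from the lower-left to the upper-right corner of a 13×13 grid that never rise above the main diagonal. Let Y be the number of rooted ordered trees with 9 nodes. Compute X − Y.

Sub-diagonal monotone paths from (0,0) to (13,13) biject with Dyck paths of semilength 13, giving C_13. So X = C_13 = 742900.
Rooted ordered (plane) trees on m nodes have m−1 edges and are counted by C_{m−1}; m = 9 gives C_8. So Y = C_8 = 1430.
X − Y = 742900 − 1430 = 741470.

741470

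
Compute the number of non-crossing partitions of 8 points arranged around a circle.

The non-crossing partitions of [8] form a lattice of size C_8.
C_8 = C_7 · 2(2·7+1)/(7+2) = 429 · 30/9 = 1430.

1430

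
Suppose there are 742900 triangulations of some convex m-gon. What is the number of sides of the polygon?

15

Triangulations of a convex m-gon are counted by C_{m−2}. Since C_13 = 742900, the index is 13.
So m − 2 = 13, giving m = 15 sides.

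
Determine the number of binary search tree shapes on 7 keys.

429

Rooted binary trees with 7 nodes (each child slot possibly empty) number C_7.
C_7 = C_6 · 2(2·6+1)/(6+2) = 132 · 26/8 = 429.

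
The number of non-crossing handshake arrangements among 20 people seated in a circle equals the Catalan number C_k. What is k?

10

Non-crossing handshake pairings of 2n people are counted by C_n; 20 people gives n = 10.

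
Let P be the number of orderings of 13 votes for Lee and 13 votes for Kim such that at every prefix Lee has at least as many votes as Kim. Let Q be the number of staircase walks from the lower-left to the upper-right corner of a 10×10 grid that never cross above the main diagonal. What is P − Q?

Ballot sequences with n votes each where one side never trails are Dyck words, counted by C_n; here n = 13. So P = C_13 = 742900.
Sub-diagonal monotone paths from (0,0) to (10,10) biject with Dyck paths of semilength 10, giving C_10. So Q = C_10 = 16796.
P − Q = 742900 − 16796 = 726104.

726104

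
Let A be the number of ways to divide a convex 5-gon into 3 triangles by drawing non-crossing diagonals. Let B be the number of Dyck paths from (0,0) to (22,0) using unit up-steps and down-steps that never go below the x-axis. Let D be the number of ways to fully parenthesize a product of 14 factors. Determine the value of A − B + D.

684119

The number of triangulations of a 5-gon is the Catalan number C_3 (index = sides − 2). So A = C_3 = 5.
A Dyck path with 11 up-steps and 11 down-steps has semilength 11, so there are C_11 of them. So B = C_11 = 58786.
Parenthesizations of m factors correspond to full binary trees with m leaves, counted by C_{m−1}; m = 14 gives C_13. So D = C_13 = 742900.
A − B + D = 5 − 58786 + 742900 = 684119.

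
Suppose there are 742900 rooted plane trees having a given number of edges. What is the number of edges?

Rooted ordered trees with n edges are counted by C_n; 742900 = C_13.

13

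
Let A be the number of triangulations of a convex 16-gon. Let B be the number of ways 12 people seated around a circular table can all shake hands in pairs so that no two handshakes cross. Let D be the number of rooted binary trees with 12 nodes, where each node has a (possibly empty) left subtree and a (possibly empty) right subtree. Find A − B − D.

The number of triangulations of a 16-gon is the Catalan number C_14 (index = sides − 2). So A = C_14 = 2674440.
Non-crossing handshake pairings of 2n people are counted by C_n; 12 people gives n = 6. So B = C_6 = 132.
There are C_n binary search tree shapes on n keys; with n = 12 that is C_12. So D = C_12 = 208012.
A − B − D = 2674440 − 132 − 208012 = 2466296.

2466296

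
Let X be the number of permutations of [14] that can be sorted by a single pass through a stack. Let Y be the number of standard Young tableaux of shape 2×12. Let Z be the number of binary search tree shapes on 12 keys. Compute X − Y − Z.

By Knuth's characterisation, the stack-sortable permutations of length 14 are the 231-avoiders, numbering C_14. So X = C_14 = 2674440.
By the hook-length formula (or a Dyck-path bijection), SYT of shape 2×12 number C_12. So Y = C_12 = 208012.
Rooted binary trees with 12 nodes (each child slot possibly empty) number C_12. So Z = C_12 = 208012.
X − Y − Z = 2674440 − 208012 − 208012 = 2258416.

2258416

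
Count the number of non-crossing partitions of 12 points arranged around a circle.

208012

The non-crossing partitions of [12] form a lattice of size C_12.
C_12 = C_11 · 2(2·11+1)/(11+2) = 58786 · 46/13 = 208012.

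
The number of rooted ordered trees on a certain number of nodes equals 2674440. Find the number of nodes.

15

Rooted ordered trees on m nodes are counted by C_{m−1}; 2674440 = C_14.
So the index is 14, and the number of nodes is 14 + 1 = 15.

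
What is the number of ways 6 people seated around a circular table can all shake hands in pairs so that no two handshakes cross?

With 6 = 2·3 people, non-crossing handshake pairings are non-crossing perfect matchings on a circle, counted by C_3.
C_3 = 5.

5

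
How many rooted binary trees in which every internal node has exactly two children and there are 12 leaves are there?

A full binary tree with L leaves has L−1 internal nodes and is counted by C_{L−1}; L = 12 gives C_11.
C_11 = C_10 · 2(2·10+1)/(10+2) = 16796 · 42/12 = 58786.

58786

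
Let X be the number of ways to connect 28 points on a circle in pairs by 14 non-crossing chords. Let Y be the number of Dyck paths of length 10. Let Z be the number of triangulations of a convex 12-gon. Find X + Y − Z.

2657686

Non-crossing perfect matchings of 2n points on a circle are counted by C_n; with 28 points, n = 14. So X = C_14 = 2674440.
Dyck paths of semilength n (length 2n) are counted by C_n; here n = 5. So Y = C_5 = 42.
Triangulations of a convex m-gon are counted by C_{m−2}; with m = 12 this is C_10. So Z = C_10 = 16796.
X + Y − Z = 2674440 + 42 − 16796 = 2657686.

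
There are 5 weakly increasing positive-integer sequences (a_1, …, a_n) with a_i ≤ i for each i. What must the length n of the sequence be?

Such sub-staircase sequences of length n are counted by C_n. Since C_3 = 5, the index is 3.

3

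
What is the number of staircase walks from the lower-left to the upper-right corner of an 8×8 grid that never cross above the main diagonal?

1430

Sub-diagonal monotone paths from (0,0) to (8,8) biject with Dyck paths of semilength 8, giving C_8.
C_8 = C(16,8)/9 = 12870/9 = 1430.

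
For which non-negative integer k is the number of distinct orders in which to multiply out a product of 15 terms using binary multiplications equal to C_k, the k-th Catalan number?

Ways to associate a product of 15 factors correspond to binary trees on 15 leaves, so the count is C_14.

14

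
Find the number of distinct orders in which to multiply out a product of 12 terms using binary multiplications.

58786

Ways to associate a product of 12 factors correspond to binary trees on 12 leaves, so the count is C_11.
C_11 = 58786.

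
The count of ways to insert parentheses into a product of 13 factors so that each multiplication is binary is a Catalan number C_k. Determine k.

Ways to associate a product of 13 factors correspond to binary trees on 13 leaves, so the count is C_12.

12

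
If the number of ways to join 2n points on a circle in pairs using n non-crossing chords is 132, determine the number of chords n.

Non-crossing pairings of 2n points on a circle are counted by C_n. Since C_6 = 132, the index is 6.

6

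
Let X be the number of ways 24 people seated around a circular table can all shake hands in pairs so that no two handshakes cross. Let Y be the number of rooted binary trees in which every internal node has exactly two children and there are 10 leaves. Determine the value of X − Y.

With 24 = 2·12 people, non-crossing handshake pairings are non-crossing perfect matchings on a circle, counted by C_12. So X = C_12 = 208012.
Full binary trees with 10 leaves have 10−1 = 9 internal nodes, so there are C_9 of them. So Y = C_9 = 4862.
X − Y = 208012 − 4862 = 203150.

203150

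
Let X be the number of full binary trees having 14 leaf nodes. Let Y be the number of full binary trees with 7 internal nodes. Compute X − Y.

742471

Full binary trees with 14 leaves have 14−1 = 13 internal nodes, so there are C_13 of them. So X = C_13 = 742900.
The number of full binary trees on 7 internal nodes is the Catalan number C_7. So Y = C_7 = 429.
X − Y = 742900 − 429 = 742471.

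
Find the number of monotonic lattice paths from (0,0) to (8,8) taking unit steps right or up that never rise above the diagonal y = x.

1430

Monotone paths in an n×n grid that stay weakly below the diagonal are counted by C_n; here n = 8.
C_8 = 1430.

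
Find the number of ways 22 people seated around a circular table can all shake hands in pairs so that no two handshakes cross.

Non-crossing handshake pairings of 2n people are counted by C_n; 22 people gives n = 11.
C_11 = C(22,11)/12 = 705432/12 = 58786.

58786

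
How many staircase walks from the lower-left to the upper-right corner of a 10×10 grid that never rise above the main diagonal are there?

Monotone paths in an n×n grid that stay weakly below the diagonal are counted by C_n; here n = 10.
C_10 = C(20,10)/11 = 184756/11 = 16796.

16796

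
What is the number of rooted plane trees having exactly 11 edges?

Rooted ordered trees with n edges are counted by C_n; here n = 11.
C_11 = C_10 · 2(2·10+1)/(10+2) = 16796 · 42/12 = 58786.

58786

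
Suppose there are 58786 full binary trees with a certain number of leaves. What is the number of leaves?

12

Full binary trees with L leaves are counted by C_{L−1}; 58786 = C_11.
So the index is 11, and the number of leaves is 11 + 1 = 12.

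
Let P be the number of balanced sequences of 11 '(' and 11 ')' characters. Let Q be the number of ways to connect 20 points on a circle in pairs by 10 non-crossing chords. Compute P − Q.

A balanced arrangement of 11 bracket pairs is a Dyck word of semilength 11, so the count is C_11. So P = C_11 = 58786.
Pairing 20 circle points by 10 non-crossing chords gives C_10 matchings. So Q = C_10 = 16796.
P − Q = 58786 − 16796 = 41990.

41990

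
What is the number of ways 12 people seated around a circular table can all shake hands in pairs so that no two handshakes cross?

With 12 = 2·6 people, non-crossing handshake pairings are non-crossing perfect matchings on a circle, counted by C_6.
C_6 = C(12,6)/7 = 924/7 = 132.

132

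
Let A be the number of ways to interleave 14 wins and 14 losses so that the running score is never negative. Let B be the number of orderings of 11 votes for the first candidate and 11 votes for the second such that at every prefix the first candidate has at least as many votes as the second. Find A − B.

Ballot sequences with n votes each where one side never trails are Dyck words, counted by C_n; here n = 14. So A = C_14 = 2674440.
Reading a vote for the leader as '(' and for the other as ')' turns such a sequence into a balanced string of 11 pairs, so the count is C_11. So B = C_11 = 58786.
A − B = 2674440 − 58786 = 2615654.

2615654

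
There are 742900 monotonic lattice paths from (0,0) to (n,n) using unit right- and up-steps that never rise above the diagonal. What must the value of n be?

13

Such diagonal-avoiding paths in an n×n grid are counted by C_n; 742900 = C_13.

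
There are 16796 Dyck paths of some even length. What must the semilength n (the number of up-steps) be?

10

Dyck paths of semilength n are counted by C_n. The Catalan number equal to 16796 is C_10.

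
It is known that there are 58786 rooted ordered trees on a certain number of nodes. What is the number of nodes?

12

Rooted ordered trees on m nodes are counted by C_{m−1}, and C_11 = 58786.
So the index is 11, and the number of nodes is 11 + 1 = 12.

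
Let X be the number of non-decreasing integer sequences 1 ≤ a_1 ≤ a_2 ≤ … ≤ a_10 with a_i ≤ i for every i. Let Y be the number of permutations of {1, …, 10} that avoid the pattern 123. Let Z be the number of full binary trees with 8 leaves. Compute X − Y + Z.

Such sub-staircase sequences of length n are counted by C_n; here n = 10. So X = C_10 = 16796.
Permutations of [n] avoiding any single length-3 pattern are counted by C_n; here n = 10. So Y = C_10 = 16796.
Full binary trees with 8 leaves have 8−1 = 7 internal nodes, so there are C_7 of them. So Z = C_7 = 429.
X − Y + Z = 16796 − 16796 + 429 = 429.

429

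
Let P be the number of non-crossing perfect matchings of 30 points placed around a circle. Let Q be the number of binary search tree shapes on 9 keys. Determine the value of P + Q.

Non-crossing perfect matchings of 2n points on a circle are counted by C_n; with 30 points, n = 15. So P = C_15 = 9694845.
Rooted binary trees with 9 nodes (each child slot possibly empty) number C_9. So Q = C_9 = 4862.
P + Q = 9694845 + 4862 = 9699707.

9699707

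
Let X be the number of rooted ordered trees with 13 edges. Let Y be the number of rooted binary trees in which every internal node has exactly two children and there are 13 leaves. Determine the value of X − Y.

534888

A rooted plane tree with 13 edges has 14 nodes, and the count is C_13. So X = C_13 = 742900.
A full binary tree with L leaves has L−1 internal nodes and is counted by C_{L−1}; L = 13 gives C_12. So Y = C_12 = 208012.
X − Y = 742900 − 208012 = 534888.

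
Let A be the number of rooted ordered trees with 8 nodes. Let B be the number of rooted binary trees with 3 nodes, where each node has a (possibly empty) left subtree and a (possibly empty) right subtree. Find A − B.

424

A rooted plane tree on 8 nodes has 7 edges, and such trees are counted by C_7. So A = C_7 = 429.
Rooted binary trees with 3 nodes (each child slot possibly empty) number C_3. So B = C_3 = 5.
A − B = 429 − 5 = 424.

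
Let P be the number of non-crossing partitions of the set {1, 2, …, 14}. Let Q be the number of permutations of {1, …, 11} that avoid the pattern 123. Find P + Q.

The non-crossing partitions of [14] form a lattice of size C_14. So P = C_14 = 2674440.
For any fixed pattern of length 3, the pattern-avoiding permutations of [11] number C_11. So Q = C_11 = 58786.
P + Q = 2674440 + 58786 = 2733226.

2733226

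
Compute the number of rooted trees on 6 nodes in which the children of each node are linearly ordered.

A rooted plane tree on 6 nodes has 5 edges, and such trees are counted by C_5.
C_5 = 42.

42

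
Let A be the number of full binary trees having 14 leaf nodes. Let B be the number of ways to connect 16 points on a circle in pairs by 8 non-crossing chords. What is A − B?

A full binary tree with L leaves has L−1 internal nodes and is counted by C_{L−1}; L = 14 gives C_13. So A = C_13 = 742900.
Pairing 16 circle points by 8 non-crossing chords gives C_8 matchings. So B = C_8 = 1430.
A − B = 742900 − 1430 = 741470.

741470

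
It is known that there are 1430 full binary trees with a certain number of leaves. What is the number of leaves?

9

Full binary trees with L leaves are counted by C_{L−1}. Since C_8 = 1430, the index is 8.
So the index is 8, and the number of leaves is 8 + 1 = 9.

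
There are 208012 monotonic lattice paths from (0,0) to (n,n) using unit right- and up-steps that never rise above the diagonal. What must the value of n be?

Such diagonal-avoiding paths in an n×n grid are counted by C_n. The Catalan number equal to 208012 is C_12.

12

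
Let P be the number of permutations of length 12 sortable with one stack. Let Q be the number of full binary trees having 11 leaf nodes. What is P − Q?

191216

Stack-sortable permutations are exactly the 231-avoiding ones, counted by C_n; here n = 12. So P = C_12 = 208012.
Full binary trees with 11 leaves have 11−1 = 10 internal nodes, so there are C_10 of them. So Q = C_10 = 16796.
P − Q = 208012 − 16796 = 191216.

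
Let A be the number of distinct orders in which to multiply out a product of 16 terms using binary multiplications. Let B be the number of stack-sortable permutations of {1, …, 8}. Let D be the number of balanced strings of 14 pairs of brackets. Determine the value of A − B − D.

Parenthesizations of m factors correspond to full binary trees with m leaves, counted by C_{m−1}; m = 16 gives C_15. So A = C_15 = 9694845.
By Knuth's characterisation, the stack-sortable permutations of length 8 are the 231-avoiders, numbering C_8. So B = C_8 = 1430.
With 14 pairs the number of balanced bracket strings is the Catalan number C_14. So D = C_14 = 2674440.
A − B − D = 9694845 − 1430 − 2674440 = 7018975.

7018975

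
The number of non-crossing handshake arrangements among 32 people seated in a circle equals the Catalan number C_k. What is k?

16

With 32 = 2·16 people, non-crossing handshake pairings are non-crossing perfect matchings on a circle, counted by C_16.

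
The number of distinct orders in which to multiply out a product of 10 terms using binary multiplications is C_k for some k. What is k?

9

Ways to associate a product of 10 factors correspond to binary trees on 10 leaves, so the count is C_9.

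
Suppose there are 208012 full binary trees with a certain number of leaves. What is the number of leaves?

13

Full binary trees with L leaves are counted by C_{L−1}, and C_12 = 208012.
So the index is 12, and the number of leaves is 12 + 1 = 13.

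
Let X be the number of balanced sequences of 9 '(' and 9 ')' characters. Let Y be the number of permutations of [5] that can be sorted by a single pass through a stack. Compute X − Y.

With 9 pairs the number of balanced bracket strings is the Catalan number C_9. So X = C_9 = 4862.
By Knuth's characterisation, the stack-sortable permutations of length 5 are the 231-avoiders, numbering C_5. So Y = C_5 = 42.
X − Y = 4862 − 42 = 4820.

4820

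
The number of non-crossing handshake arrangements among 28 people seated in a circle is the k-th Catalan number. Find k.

Non-crossing handshake pairings of 2n people are counted by C_n; 28 people gives n = 14.

14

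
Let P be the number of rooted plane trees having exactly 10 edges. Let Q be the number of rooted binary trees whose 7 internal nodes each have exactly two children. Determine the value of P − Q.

Rooted ordered trees with n edges are counted by C_n; here n = 10. So P = C_10 = 16796.
The number of full binary trees on 7 internal nodes is the Catalan number C_7. So Q = C_7 = 429.
P − Q = 16796 − 429 = 16367.

16367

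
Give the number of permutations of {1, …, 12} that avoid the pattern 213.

For any fixed pattern of length 3, the pattern-avoiding permutations of [12] number C_12.
C_12 = C(24,12)/13 = 2704156/13 = 208012.

208012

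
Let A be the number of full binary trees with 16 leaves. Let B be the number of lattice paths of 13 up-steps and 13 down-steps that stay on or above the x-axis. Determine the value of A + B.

A full binary tree with L leaves has L−1 internal nodes and is counted by C_{L−1}; L = 16 gives C_15. So A = C_15 = 9694845.
Dyck paths of semilength n (length 2n) are counted by C_n; here n = 13. So B = C_13 = 742900.
A + B = 9694845 + 742900 = 10437745.

10437745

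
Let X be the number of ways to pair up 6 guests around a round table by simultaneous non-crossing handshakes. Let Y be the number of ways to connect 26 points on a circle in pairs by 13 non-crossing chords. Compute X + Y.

742905

With 6 = 2·3 people, non-crossing handshake pairings are non-crossing perfect matchings on a circle, counted by C_3. So X = C_3 = 5.
Non-crossing perfect matchings of 2n points on a circle are counted by C_n; with 26 points, n = 13. So Y = C_13 = 742900.
X + Y = 5 + 742900 = 742905.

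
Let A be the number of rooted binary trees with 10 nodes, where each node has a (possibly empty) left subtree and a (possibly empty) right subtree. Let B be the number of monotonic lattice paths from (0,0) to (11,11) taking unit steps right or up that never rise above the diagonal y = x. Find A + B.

Rooted binary trees with 10 nodes (each child slot possibly empty) number C_10. So A = C_10 = 16796.
Sub-diagonal monotone paths from (0,0) to (11,11) biject with Dyck paths of semilength 11, giving C_11. So B = C_11 = 58786.
A + B = 16796 + 58786 = 75582.

75582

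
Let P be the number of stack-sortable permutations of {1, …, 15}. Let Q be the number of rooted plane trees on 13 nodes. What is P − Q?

Stack-sortable permutations are exactly the 231-avoiding ones, counted by C_n; here n = 15. So P = C_15 = 9694845.
Rooted ordered (plane) trees on m nodes have m−1 edges and are counted by C_{m−1}; m = 13 gives C_12. So Q = C_12 = 208012.
P − Q = 9694845 − 208012 = 9486833.

9486833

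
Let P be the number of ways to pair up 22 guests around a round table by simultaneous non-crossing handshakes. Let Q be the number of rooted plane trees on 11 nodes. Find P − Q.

With 22 = 2·11 people, non-crossing handshake pairings are non-crossing perfect matchings on a circle, counted by C_11. So P = C_11 = 58786.
A rooted plane tree on 11 nodes has 10 edges, and such trees are counted by C_10. So Q = C_10 = 16796.
P − Q = 58786 − 16796 = 41990.

41990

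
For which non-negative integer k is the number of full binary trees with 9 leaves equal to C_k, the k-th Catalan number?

8

Full binary trees with 9 leaves have 9−1 = 8 internal nodes, so there are C_8 of them.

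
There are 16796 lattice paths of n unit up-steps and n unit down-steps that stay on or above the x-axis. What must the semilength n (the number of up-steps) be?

10

Dyck paths of semilength n are counted by C_n; 16796 = C_10.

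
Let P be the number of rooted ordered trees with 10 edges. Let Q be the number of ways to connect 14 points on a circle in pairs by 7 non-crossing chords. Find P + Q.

17225

A rooted plane tree with 10 edges has 11 nodes, and the count is C_10. So P = C_10 = 16796.
Non-crossing perfect matchings of 2n points on a circle are counted by C_n; with 14 points, n = 7. So Q = C_7 = 429.
P + Q = 16796 + 429 = 17225.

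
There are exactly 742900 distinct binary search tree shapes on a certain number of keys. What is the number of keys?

13

Binary search tree shapes on n keys are counted by C_n; 742900 = C_13.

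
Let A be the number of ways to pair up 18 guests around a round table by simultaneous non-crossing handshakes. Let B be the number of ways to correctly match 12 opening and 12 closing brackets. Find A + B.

With 18 = 2·9 people, non-crossing handshake pairings are non-crossing perfect matchings on a circle, counted by C_9. So A = C_9 = 4862.
Balanced strings of n pairs of brackets are counted by C_n; here n = 12. So B = C_12 = 208012.
A + B = 4862 + 208012 = 212874.

212874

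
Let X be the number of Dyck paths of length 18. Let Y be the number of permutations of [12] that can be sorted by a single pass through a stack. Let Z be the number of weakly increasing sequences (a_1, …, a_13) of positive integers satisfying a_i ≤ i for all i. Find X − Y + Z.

A Dyck path with 9 up-steps and 9 down-steps has semilength 9, so there are C_9 of them. So X = C_9 = 4862.
Stack-sortable permutations are exactly the 231-avoiding ones, counted by C_n; here n = 12. So Y = C_12 = 208012.
Such sub-staircase sequences of length n are counted by C_n; here n = 13. So Z = C_13 = 742900.
X − Y + Z = 4862 − 208012 + 742900 = 539750.

539750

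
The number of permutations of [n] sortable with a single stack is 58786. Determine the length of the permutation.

11

Stack-sortable permutations of [n] are counted by C_n. The Catalan number equal to 58786 is C_11.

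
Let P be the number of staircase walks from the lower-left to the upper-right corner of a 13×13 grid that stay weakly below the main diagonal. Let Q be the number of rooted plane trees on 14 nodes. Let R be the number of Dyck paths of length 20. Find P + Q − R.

1469004

Monotone paths in an n×n grid that stay weakly below the diagonal are counted by C_n; here n = 13. So P = C_13 = 742900.
Rooted ordered (plane) trees on m nodes have m−1 edges and are counted by C_{m−1}; m = 14 gives C_13. So Q = C_13 = 742900.
A Dyck path with 10 up-steps and 10 down-steps has semilength 10, so there are C_10 of them. So R = C_10 = 16796.
P + Q − R = 742900 + 742900 − 16796 = 1469004.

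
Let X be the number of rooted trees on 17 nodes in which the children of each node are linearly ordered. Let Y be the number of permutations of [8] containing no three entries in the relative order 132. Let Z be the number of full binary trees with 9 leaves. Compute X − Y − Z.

Rooted ordered (plane) trees on m nodes have m−1 edges and are counted by C_{m−1}; m = 17 gives C_16. So X = C_16 = 35357670.
For any fixed pattern of length 3, the pattern-avoiding permutations of [8] number C_8. So Y = C_8 = 1430.
A full binary tree with L leaves has L−1 internal nodes and is counted by C_{L−1}; L = 9 gives C_8. So Z = C_8 = 1430.
X − Y − Z = 35357670 − 1430 − 1430 = 35354810.

35354810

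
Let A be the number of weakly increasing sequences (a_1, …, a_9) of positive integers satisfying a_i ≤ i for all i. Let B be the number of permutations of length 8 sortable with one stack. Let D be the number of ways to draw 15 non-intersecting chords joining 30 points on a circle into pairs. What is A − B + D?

9698277

Such sub-staircase sequences of length n are counted by C_n; here n = 9. So A = C_9 = 4862.
By Knuth's characterisation, the stack-sortable permutations of length 8 are the 231-avoiders, numbering C_8. So B = C_8 = 1430.
Non-crossing perfect matchings of 2n points on a circle are counted by C_n; with 30 points, n = 15. So D = C_15 = 9694845.
A − B + D = 4862 − 1430 + 9694845 = 9698277.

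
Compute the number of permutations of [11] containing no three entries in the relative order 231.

58786

For any fixed pattern of length 3, the pattern-avoiding permutations of [11] number C_11.
C_11 = C(22,11)/12 = 705432/12 = 58786.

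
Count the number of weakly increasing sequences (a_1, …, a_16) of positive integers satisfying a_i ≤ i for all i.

Weakly increasing sequences with a_i ≤ i biject with Dyck paths of semilength 16, so there are C_16.
C_16 = C_15 · 2(2·15+1)/(15+2) = 9694845 · 62/17 = 35357670.

35357670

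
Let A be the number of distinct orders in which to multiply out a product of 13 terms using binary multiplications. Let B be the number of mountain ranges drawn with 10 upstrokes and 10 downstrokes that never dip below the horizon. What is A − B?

Bracketing 13 factors into binary products is counted by C_{13−1} = C_12. So A = C_12 = 208012.
Dyck paths of semilength n (length 2n) are counted by C_n; here n = 10. So B = C_10 = 16796.
A − B = 208012 − 16796 = 191216.

191216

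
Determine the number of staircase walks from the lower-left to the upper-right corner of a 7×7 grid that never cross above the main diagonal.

429

Sub-diagonal monotone paths from (0,0) to (7,7) biject with Dyck paths of semilength 7, giving C_7.
C_7 = 429.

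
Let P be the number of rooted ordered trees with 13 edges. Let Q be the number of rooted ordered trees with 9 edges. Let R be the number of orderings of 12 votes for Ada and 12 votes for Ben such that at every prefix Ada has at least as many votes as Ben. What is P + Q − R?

Rooted ordered trees with n edges are counted by C_n; here n = 13. So P = C_13 = 742900.
Rooted ordered trees with n edges are counted by C_n; here n = 9. So Q = C_9 = 4862.
Ballot sequences with n votes each where one side never trails are Dyck words, counted by C_n; here n = 12. So R = C_12 = 208012.
P + Q − R = 742900 + 4862 − 208012 = 539750.

539750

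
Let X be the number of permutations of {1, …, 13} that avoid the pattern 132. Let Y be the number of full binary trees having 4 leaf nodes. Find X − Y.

For any fixed pattern of length 3, the pattern-avoiding permutations of [13] number C_13. So X = C_13 = 742900.
Full binary trees with 4 leaves have 4−1 = 3 internal nodes, so there are C_3 of them. So Y = C_3 = 5.
X − Y = 742900 − 5 = 742895.

742895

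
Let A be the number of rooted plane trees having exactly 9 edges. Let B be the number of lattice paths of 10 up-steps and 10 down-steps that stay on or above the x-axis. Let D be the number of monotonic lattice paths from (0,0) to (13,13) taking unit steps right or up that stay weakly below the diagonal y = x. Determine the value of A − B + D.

730966

Rooted ordered trees with n edges are counted by C_n; here n = 9. So A = C_9 = 4862.
Dyck paths of semilength n (length 2n) are counted by C_n; here n = 10. So B = C_10 = 16796.
Monotone paths in an n×n grid that stay weakly below the diagonal are counted by C_n; here n = 13. So D = C_13 = 742900.
A − B + D = 4862 − 16796 + 742900 = 730966.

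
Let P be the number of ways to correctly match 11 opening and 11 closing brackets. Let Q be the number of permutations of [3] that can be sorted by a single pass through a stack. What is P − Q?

With 11 pairs the number of balanced bracket strings is the Catalan number C_11. So P = C_11 = 58786.
By Knuth's characterisation, the stack-sortable permutations of length 3 are the 231-avoiders, numbering C_3. So Q = C_3 = 5.
P − Q = 58786 − 5 = 58781.

58781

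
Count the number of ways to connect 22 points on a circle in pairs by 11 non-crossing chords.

58786

Pairing 22 circle points by 11 non-crossing chords gives C_11 matchings.
C_11 = C(22,11)/12 = 705432/12 = 58786.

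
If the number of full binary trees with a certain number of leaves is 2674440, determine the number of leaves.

15

Full binary trees with L leaves are counted by C_{L−1}, and C_14 = 2674440.
So the index is 14, and the number of leaves is 14 + 1 = 15.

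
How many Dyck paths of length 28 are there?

2674440

A Dyck path with 14 up-steps and 14 down-steps has semilength 14, so there are C_14 of them.
C_14 = 2674440.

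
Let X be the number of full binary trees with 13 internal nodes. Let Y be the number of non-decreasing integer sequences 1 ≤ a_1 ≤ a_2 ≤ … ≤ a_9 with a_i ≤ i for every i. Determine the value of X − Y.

738038

The number of full binary trees on 13 internal nodes is the Catalan number C_13. So X = C_13 = 742900.
Weakly increasing sequences with a_i ≤ i biject with Dyck paths of semilength 9, so there are C_9. So Y = C_9 = 4862.
X − Y = 742900 − 4862 = 738038.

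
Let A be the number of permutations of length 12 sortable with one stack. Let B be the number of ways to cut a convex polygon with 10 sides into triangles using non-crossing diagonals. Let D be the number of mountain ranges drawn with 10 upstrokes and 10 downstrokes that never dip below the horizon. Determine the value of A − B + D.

Stack-sortable permutations are exactly the 231-avoiding ones, counted by C_n; here n = 12. So A = C_12 = 208012.
The number of triangulations of a 10-gon is the Catalan number C_8 (index = sides − 2). So B = C_8 = 1430.
Dyck paths of semilength n (length 2n) are counted by C_n; here n = 10. So D = C_10 = 16796.
A − B + D = 208012 − 1430 + 16796 = 223378.

223378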